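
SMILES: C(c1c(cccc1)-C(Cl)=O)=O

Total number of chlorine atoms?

The symbol for chlorine appears 1 time in the SMILES.

1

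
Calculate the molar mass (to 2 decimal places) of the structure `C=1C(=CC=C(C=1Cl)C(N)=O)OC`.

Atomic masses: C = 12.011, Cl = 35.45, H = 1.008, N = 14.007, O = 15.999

Molecular formula: C8H8ClNO2.
M = 8×12.011 + 1×35.45 + 8×1.008 + 1×14.007 + 2×15.999 = 185.61 g/mol.

185.61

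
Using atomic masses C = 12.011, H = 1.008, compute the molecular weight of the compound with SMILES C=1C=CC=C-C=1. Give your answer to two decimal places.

78.11

Molecular formula: C6H6.
M = 6×12.011 + 6×1.008 = 78.11 g/mol.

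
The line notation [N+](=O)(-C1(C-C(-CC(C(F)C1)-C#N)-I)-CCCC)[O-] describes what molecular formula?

C12H18FIN2O2

Heavy atoms from the SMILES: 12 C, 1 F, 1 I, 2 N, 2 O.
Implicit hydrogens by atom environment:
  6 × C: 2 H each → 12
  3 × C: 1 H each → 3
  2 × C: no H
  1 × C: 3 H
  1 × F: no H
  1 × I: no H
  1 × N: no H
  1 × N (charge +1): no H
  1 × O: no H
  1 × O (charge -1): no H
  Total hydrogens = 18.
Molecular formula: C12H18FIN2O2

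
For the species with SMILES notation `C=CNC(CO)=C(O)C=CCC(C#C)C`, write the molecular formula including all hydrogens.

Heavy atoms from the SMILES: 12 C, 1 N, 2 O.
Implicit hydrogens by atom environment:
  5 × C: 1 H each → 5
  3 × C: 2 H each → 6
  3 × C: no H
  2 × O: 1 H each → 2
  1 × C: 3 H
  1 × N: 1 H
  Total hydrogens = 17.
Molecular formula: C12H17NO2

C12H17NO2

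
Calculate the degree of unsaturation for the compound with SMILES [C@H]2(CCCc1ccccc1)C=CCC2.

Molecular formula from the SMILES: C14H18.
DoU = (2C + 2 + N − H − X)/2 = (2·14 + 2 + 0 − 18 − 0)/2 = 12/2 = 6.
(Structurally: 2 ring(s) + 4 π bond(s) = 6.)

6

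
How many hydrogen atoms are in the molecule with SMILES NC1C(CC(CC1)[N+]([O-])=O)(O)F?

11

Hydrogens are implicit in SMILES; fill each atom to its normal valence:
  3 × C: 2 H each → 6
  2 × C: 1 H each → 2
  1 × C: no H
  1 × F: no H
  1 × N: 2 H
  1 × N (charge +1): no H
  1 × O: 1 H
  1 × O: no H
  1 × O (charge -1): no H
  Total hydrogens = 11.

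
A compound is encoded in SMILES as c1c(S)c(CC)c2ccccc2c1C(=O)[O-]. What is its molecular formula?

Heavy atoms from the SMILES: 13 C, 2 O, 1 S.
Implicit hydrogens by atom environment:
  5 × C (aromatic): 1 H each → 5
  5 × C (aromatic): no H
  1 × C: 3 H
  1 × C: 2 H
  1 × C: no H
  1 × O: no H
  1 × O (charge -1): no H
  1 × S: 1 H
  Total hydrogens = 11.
Net charge -1.
Molecular formula: C13H11O2S-

C13H11O2S-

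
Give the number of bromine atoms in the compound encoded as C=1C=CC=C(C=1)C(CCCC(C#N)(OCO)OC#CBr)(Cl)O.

The symbol for bromine appears 1 time in the SMILES.

1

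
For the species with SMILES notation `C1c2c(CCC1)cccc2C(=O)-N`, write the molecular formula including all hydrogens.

Heavy atoms from the SMILES: 11 C, 1 N, 1 O.
Implicit hydrogens by atom environment:
  4 × C: 2 H each → 8
  3 × C (aromatic): 1 H each → 3
  3 × C (aromatic): no H
  1 × C: no H
  1 × N: 2 H
  1 × O: no H
  Total hydrogens = 13.
Molecular formula: C11H13NO

C11H13NO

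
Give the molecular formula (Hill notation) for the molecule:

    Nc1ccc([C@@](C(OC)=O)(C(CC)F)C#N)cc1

Heavy atoms from the SMILES: 13 C, 1 F, 2 N, 2 O.
Implicit hydrogens by atom environment:
  4 × C (aromatic): 1 H each → 4
  3 × C: no H
  2 × C: 3 H each → 6
  2 × C (aromatic): no H
  2 × O: no H
  1 × C: 2 H
  1 × C: 1 H
  1 × F: no H
  1 × N: 2 H
  1 × N: no H
  Total hydrogens = 15.
Molecular formula: C13H15FN2O2

C13H15FN2O2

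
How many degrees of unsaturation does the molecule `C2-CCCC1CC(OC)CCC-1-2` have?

2

Molecular formula from the SMILES: C11H20O.
DoU = (2C + 2 + N − H − X)/2 = (2·11 + 2 + 0 − 20 − 0)/2 = 4/2 = 2.
(Structurally: 2 ring(s) + 0 π bond(s) = 2.)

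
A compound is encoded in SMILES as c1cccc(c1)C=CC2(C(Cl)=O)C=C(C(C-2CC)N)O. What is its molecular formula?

Heavy atoms from the SMILES: 16 C, 1 Cl, 1 N, 2 O.
Implicit hydrogens by atom environment:
  5 × C: 1 H each → 5
  5 × C (aromatic): 1 H each → 5
  3 × C: no H
  1 × C: 3 H
  1 × C: 2 H
  1 × C (aromatic): no H
  1 × Cl: no H
  1 × N: 2 H
  1 × O: 1 H
  1 × O: no H
  Total hydrogens = 18.
Molecular formula: C16H18ClNO2

C16H18ClNO2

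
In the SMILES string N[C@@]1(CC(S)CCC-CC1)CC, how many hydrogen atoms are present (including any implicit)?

21

Hydrogens are implicit in SMILES; fill each atom to its normal valence:
  7 × C: 2 H each → 14
  1 × C: 3 H
  1 × C: 1 H
  1 × C: no H
  1 × N: 2 H
  1 × S: 1 H
  Total hydrogens = 21.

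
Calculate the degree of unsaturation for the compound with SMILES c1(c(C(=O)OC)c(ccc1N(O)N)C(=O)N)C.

Molecular formula from the SMILES: C10H13N3O4.
DoU = (2C + 2 + N − H − X)/2 = (2·10 + 2 + 3 − 13 − 0)/2 = 12/2 = 6.
(Structurally: 1 ring(s) + 5 π bond(s) = 6.)

6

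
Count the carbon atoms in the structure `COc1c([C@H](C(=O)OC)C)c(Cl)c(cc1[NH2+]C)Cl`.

The symbol for carbon appears 12 times in the SMILES. Lowercase c denotes aromatic carbon and counts toward C.

12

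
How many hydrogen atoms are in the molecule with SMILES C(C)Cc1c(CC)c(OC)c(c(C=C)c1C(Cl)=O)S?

19

Hydrogens are implicit in SMILES; fill each atom to its normal valence:
  6 × C (aromatic): no H
  4 × C: 2 H each → 8
  3 × C: 3 H each → 9
  2 × O: no H
  1 × C: 1 H
  1 × C: no H
  1 × Cl: no H
  1 × S: 1 H
  Total hydrogens = 19.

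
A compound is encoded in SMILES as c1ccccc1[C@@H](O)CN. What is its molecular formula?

C8H11NO

Heavy atoms from the SMILES: 8 C, 1 N, 1 O.
Implicit hydrogens by atom environment:
  5 × C (aromatic): 1 H each → 5
  1 × C: 2 H
  1 × C: 1 H
  1 × C (aromatic): no H
  1 × N: 2 H
  1 × O: 1 H
  Total hydrogens = 11.
Molecular formula: C8H11NO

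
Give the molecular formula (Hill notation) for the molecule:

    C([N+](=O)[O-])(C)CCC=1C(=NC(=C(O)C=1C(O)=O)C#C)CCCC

C16H20N2O5

Heavy atoms from the SMILES: 16 C, 2 N, 5 O.
Implicit hydrogens by atom environment:
  5 × C: 2 H each → 10
  5 × C (aromatic): no H
  2 × C: 3 H each → 6
  2 × C: 1 H each → 2
  2 × C: no H
  2 × O: 1 H each → 2
  2 × O: no H
  1 × N (aromatic): no H
  1 × N (charge +1): no H
  1 × O (charge -1): no H
  Total hydrogens = 20.
Molecular formula: C16H20N2O5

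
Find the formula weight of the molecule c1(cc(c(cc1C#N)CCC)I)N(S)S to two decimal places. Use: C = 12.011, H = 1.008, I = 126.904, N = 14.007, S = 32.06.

Molecular formula: C10H11IN2S2.
M = 10×12.011 + 11×1.008 + 1×126.904 + 2×14.007 + 2×32.06 = 350.24 g/mol.

350.24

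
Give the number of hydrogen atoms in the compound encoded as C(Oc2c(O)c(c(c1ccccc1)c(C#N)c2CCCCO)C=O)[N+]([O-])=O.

18

Hydrogens are implicit in SMILES; fill each atom to its normal valence:
  7 × C (aromatic): no H
  5 × C: 2 H each → 10
  5 × C (aromatic): 1 H each → 5
  3 × O: no H
  2 × O: 1 H each → 2
  1 × C: 1 H
  1 × C: no H
  1 × N (charge +1): no H
  1 × N: no H
  1 × O (charge -1): no H
  Total hydrogens = 18.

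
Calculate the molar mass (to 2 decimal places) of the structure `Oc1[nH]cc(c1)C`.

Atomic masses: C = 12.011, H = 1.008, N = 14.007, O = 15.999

Molecular formula: C5H7NO.
M = 5×12.011 + 7×1.008 + 1×14.007 + 1×15.999 = 97.12 g/mol.

97.12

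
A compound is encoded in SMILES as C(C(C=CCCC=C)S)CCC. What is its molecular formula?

Heavy atoms from the SMILES: 11 C, 1 S.
Implicit hydrogens by atom environment:
  6 × C: 2 H each → 12
  4 × C: 1 H each → 4
  1 × C: 3 H
  1 × S: 1 H
  Total hydrogens = 20.
Molecular formula: C11H20S

C11H20S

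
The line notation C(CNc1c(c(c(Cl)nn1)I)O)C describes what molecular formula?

Heavy atoms from the SMILES: 7 C, 1 Cl, 1 I, 3 N, 1 O.
Implicit hydrogens by atom environment:
  4 × C (aromatic): no H
  2 × C: 2 H each → 4
  2 × N (aromatic): no H
  1 × C: 3 H
  1 × Cl: no H
  1 × I: no H
  1 × N: 1 H
  1 × O: 1 H
  Total hydrogens = 9.
Molecular formula: C7H9ClIN3O

C7H9ClIN3O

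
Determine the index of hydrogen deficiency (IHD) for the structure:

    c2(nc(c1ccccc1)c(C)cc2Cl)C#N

Molecular formula from the SMILES: C13H9ClN2.
DoU = (2C + 2 + N − H − X)/2 = (2·13 + 2 + 2 − 9 − 1)/2 = 20/2 = 10.
(Structurally: 2 ring(s) + 8 π bond(s) = 10.)

10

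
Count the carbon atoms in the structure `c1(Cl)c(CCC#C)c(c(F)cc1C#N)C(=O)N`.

The symbol for carbon appears 12 times in the SMILES. Lowercase c denotes aromatic carbon and counts toward C.

12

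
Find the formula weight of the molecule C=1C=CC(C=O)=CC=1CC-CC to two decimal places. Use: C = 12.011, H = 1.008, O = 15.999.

Molecular formula: C11H14O.
M = 11×12.011 + 14×1.008 + 1×15.999 = 162.23 g/mol.

162.23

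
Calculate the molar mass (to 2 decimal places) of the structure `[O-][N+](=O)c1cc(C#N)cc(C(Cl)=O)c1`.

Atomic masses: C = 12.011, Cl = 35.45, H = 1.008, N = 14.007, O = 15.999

210.57

Molecular formula: C8H3ClN2O3.
M = 8×12.011 + 1×35.45 + 3×1.008 + 2×14.007 + 3×15.999 = 210.57 g/mol.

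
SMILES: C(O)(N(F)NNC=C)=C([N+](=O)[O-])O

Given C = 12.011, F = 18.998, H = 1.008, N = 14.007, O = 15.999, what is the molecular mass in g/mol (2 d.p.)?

Molecular formula: C4H7FN4O4.
M = 4×12.011 + 1×18.998 + 7×1.008 + 4×14.007 + 4×15.999 = 194.12 g/mol.

194.12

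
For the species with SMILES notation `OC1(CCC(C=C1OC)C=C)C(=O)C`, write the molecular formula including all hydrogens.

C11H16O3

Heavy atoms from the SMILES: 11 C, 3 O.
Implicit hydrogens by atom environment:
  3 × C: 2 H each → 6
  3 × C: 1 H each → 3
  3 × C: no H
  2 × C: 3 H each → 6
  2 × O: no H
  1 × O: 1 H
  Total hydrogens = 16.
Molecular formula: C11H16O3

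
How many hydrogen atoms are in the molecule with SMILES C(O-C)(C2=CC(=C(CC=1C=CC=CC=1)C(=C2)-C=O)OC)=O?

16

Hydrogens are implicit in SMILES; fill each atom to its normal valence:
  7 × C (aromatic): 1 H each → 7
  5 × C (aromatic): no H
  4 × O: no H
  2 × C: 3 H each → 6
  1 × C: 2 H
  1 × C: 1 H
  1 × C: no H
  Total hydrogens = 16.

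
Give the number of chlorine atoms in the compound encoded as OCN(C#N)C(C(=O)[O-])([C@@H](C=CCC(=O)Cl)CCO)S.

1

The symbol for chlorine appears 1 time in the SMILES.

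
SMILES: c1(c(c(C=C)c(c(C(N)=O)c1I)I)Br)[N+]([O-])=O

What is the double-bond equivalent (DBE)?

7

Molecular formula from the SMILES: C9H5BrI2N2O3.
DoU = (2C + 2 + N − H − X)/2 = (2·9 + 2 + 2 − 5 − 3)/2 = 14/2 = 7.
(Structurally: 1 ring(s) + 6 π bond(s) = 7.)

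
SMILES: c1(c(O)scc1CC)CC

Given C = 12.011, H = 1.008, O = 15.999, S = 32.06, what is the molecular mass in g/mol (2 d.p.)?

Molecular formula: C8H12OS.
M = 8×12.011 + 12×1.008 + 1×15.999 + 1×32.06 = 156.24 g/mol.

156.24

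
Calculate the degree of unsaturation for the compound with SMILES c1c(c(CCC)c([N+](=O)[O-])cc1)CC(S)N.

5

Molecular formula from the SMILES: C11H16N2O2S.
DoU = (2C + 2 + N − H − X)/2 = (2·11 + 2 + 2 − 16 − 0)/2 = 10/2 = 5.
(Structurally: 1 ring(s) + 4 π bond(s) = 5.)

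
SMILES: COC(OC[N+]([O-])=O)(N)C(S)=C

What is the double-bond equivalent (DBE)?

2

Molecular formula from the SMILES: C5H10N2O4S.
DoU = (2C + 2 + N − H − X)/2 = (2·5 + 2 + 2 − 10 − 0)/2 = 4/2 = 2.
(Structurally: 0 ring(s) + 2 π bond(s) = 2.)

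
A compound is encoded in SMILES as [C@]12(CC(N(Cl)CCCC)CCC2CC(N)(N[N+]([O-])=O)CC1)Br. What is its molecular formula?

C14H26BrClN4O2

Heavy atoms from the SMILES: 1 Br, 14 C, 1 Cl, 4 N, 2 O.
Implicit hydrogens by atom environment:
  9 × C: 2 H each → 18
  2 × C: 1 H each → 2
  2 × C: no H
  1 × Br: no H
  1 × C: 3 H
  1 × Cl: no H
  1 × N: 2 H
  1 × N: 1 H
  1 × N: no H
  1 × N (charge +1): no H
  1 × O: no H
  1 × O (charge -1): no H
  Total hydrogens = 26.
Molecular formula: C14H26BrClN4O2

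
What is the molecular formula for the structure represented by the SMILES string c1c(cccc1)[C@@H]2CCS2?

Heavy atoms from the SMILES: 9 C, 1 S.
Implicit hydrogens by atom environment:
  5 × C (aromatic): 1 H each → 5
  2 × C: 2 H each → 4
  1 × C: 1 H
  1 × C (aromatic): no H
  1 × S: no H
  Total hydrogens = 10.
Molecular formula: C9H10S

C9H10S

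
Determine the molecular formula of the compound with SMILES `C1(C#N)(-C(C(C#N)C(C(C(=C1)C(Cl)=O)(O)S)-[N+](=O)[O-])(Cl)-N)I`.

Heavy atoms from the SMILES: 10 C, 2 Cl, 1 I, 4 N, 4 O, 1 S.
Implicit hydrogens by atom environment:
  7 × C: no H
  3 × C: 1 H each → 3
  2 × Cl: no H
  2 × N: no H
  2 × O: no H
  1 × I: no H
  1 × N: 2 H
  1 × N (charge +1): no H
  1 × O: 1 H
  1 × O (charge -1): no H
  1 × S: 1 H
  Total hydrogens = 7.
Molecular formula: C10H7Cl2IN4O4S

C10H7Cl2IN4O4S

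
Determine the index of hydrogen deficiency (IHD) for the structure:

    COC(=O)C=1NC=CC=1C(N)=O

5

Molecular formula from the SMILES: C7H8N2O3.
DoU = (2C + 2 + N − H − X)/2 = (2·7 + 2 + 2 − 8 − 0)/2 = 10/2 = 5.
(Structurally: 1 ring(s) + 4 π bond(s) = 5.)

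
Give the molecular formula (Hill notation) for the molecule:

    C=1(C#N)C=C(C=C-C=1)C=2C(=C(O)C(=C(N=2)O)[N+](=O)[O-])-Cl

C12H6ClN3O4

Heavy atoms from the SMILES: 12 C, 1 Cl, 3 N, 4 O.
Implicit hydrogens by atom environment:
  7 × C (aromatic): no H
  4 × C (aromatic): 1 H each → 4
  2 × O: 1 H each → 2
  1 × C: no H
  1 × Cl: no H
  1 × N (aromatic): no H
  1 × N: no H
  1 × N (charge +1): no H
  1 × O: no H
  1 × O (charge -1): no H
  Total hydrogens = 6.
Molecular formula: C12H6ClN3O4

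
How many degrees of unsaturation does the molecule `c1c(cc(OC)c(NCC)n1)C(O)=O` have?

5

Molecular formula from the SMILES: C9H12N2O3.
DoU = (2C + 2 + N − H − X)/2 = (2·9 + 2 + 2 − 12 − 0)/2 = 10/2 = 5.
(Structurally: 1 ring(s) + 4 π bond(s) = 5.)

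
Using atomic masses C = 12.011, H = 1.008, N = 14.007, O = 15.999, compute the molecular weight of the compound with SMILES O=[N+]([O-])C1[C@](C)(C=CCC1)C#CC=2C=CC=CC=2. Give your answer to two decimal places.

Molecular formula: C15H15NO2.
M = 15×12.011 + 15×1.008 + 1×14.007 + 2×15.999 = 241.29 g/mol.

241.29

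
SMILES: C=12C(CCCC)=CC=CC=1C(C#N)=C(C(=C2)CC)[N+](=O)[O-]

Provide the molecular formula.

C17H18N2O2

Heavy atoms from the SMILES: 17 C, 2 N, 2 O.
Implicit hydrogens by atom environment:
  6 × C (aromatic): no H
  4 × C: 2 H each → 8
  4 × C (aromatic): 1 H each → 4
  2 × C: 3 H each → 6
  1 × C: no H
  1 × N (charge +1): no H
  1 × N: no H
  1 × O: no H
  1 × O (charge -1): no H
  Total hydrogens = 18.
Molecular formula: C17H18N2O2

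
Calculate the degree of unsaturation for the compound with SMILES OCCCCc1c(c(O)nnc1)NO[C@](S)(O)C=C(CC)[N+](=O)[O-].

Molecular formula from the SMILES: C13H20N4O6S.
DoU = (2C + 2 + N − H − X)/2 = (2·13 + 2 + 4 − 20 − 0)/2 = 12/2 = 6.
(Structurally: 1 ring(s) + 5 π bond(s) = 6.)

6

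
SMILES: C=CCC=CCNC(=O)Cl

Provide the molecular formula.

Heavy atoms from the SMILES: 7 C, 1 Cl, 1 N, 1 O.
Implicit hydrogens by atom environment:
  3 × C: 2 H each → 6
  3 × C: 1 H each → 3
  1 × C: no H
  1 × Cl: no H
  1 × N: 1 H
  1 × O: no H
  Total hydrogens = 10.
Molecular formula: C7H10ClNO

C7H10ClNO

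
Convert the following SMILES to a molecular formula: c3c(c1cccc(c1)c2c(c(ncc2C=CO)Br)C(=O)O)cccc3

C20H14BrNO3

Heavy atoms from the SMILES: 1 Br, 20 C, 1 N, 3 O.
Implicit hydrogens by atom environment:
  10 × C (aromatic): 1 H each → 10
  7 × C (aromatic): no H
  2 × C: 1 H each → 2
  2 × O: 1 H each → 2
  1 × Br: no H
  1 × C: no H
  1 × N (aromatic): no H
  1 × O: no H
  Total hydrogens = 14.
Molecular formula: C20H14BrNO3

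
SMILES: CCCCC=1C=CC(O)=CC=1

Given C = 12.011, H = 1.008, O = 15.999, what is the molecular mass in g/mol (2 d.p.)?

Molecular formula: C10H14O.
M = 10×12.011 + 14×1.008 + 1×15.999 = 150.22 g/mol.

150.22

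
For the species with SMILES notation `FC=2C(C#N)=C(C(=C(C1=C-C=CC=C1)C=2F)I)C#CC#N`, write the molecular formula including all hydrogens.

C16H5F2IN2

Heavy atoms from the SMILES: 16 C, 2 F, 1 I, 2 N.
Implicit hydrogens by atom environment:
  7 × C (aromatic): no H
  5 × C (aromatic): 1 H each → 5
  4 × C: no H
  2 × F: no H
  2 × N: no H
  1 × I: no H
  Total hydrogens = 5.
Molecular formula: C16H5F2IN2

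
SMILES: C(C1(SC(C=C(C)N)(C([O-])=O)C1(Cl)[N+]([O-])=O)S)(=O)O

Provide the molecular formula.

Heavy atoms from the SMILES: 8 C, 1 Cl, 2 N, 6 O, 2 S.
Implicit hydrogens by atom environment:
  6 × C: no H
  3 × O: no H
  2 × O (charge -1): no H
  1 × C: 3 H
  1 × C: 1 H
  1 × Cl: no H
  1 × N: 2 H
  1 × N (charge +1): no H
  1 × O: 1 H
  1 × S: 1 H
  1 × S: no H
  Total hydrogens = 8.
Net charge -1.
Molecular formula: C8H8ClN2O6S2-

C8H8ClN2O6S2-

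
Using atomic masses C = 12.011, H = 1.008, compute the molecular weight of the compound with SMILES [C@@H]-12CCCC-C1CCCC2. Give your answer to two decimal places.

138.25

Molecular formula: C10H18.
M = 10×12.011 + 18×1.008 = 138.25 g/mol.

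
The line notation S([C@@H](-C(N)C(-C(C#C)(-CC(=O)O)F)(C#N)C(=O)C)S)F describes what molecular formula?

C11H12F2N2O3S2

Heavy atoms from the SMILES: 11 C, 2 F, 2 N, 3 O, 2 S.
Implicit hydrogens by atom environment:
  6 × C: no H
  3 × C: 1 H each → 3
  2 × F: no H
  2 × O: no H
  1 × C: 3 H
  1 × C: 2 H
  1 × N: 2 H
  1 × N: no H
  1 × O: 1 H
  1 × S: 1 H
  1 × S: no H
  Total hydrogens = 12.
Molecular formula: C11H12F2N2O3S2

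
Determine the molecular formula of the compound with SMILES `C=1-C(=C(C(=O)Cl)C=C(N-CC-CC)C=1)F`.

Heavy atoms from the SMILES: 11 C, 1 Cl, 1 F, 1 N, 1 O.
Implicit hydrogens by atom environment:
  3 × C: 2 H each → 6
  3 × C (aromatic): 1 H each → 3
  3 × C (aromatic): no H
  1 × C: 3 H
  1 × C: no H
  1 × Cl: no H
  1 × F: no H
  1 × N: 1 H
  1 × O: no H
  Total hydrogens = 13.
Molecular formula: C11H13ClFNO

C11H13ClFNO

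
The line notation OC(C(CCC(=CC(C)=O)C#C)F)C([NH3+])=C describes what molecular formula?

C12H17FNO2+

Heavy atoms from the SMILES: 12 C, 1 F, 1 N, 2 O.
Implicit hydrogens by atom environment:
  4 × C: 1 H each → 4
  4 × C: no H
  3 × C: 2 H each → 6
  1 × C: 3 H
  1 × F: no H
  1 × N (charge +1): 3 H
  1 × O: 1 H
  1 × O: no H
  Total hydrogens = 17.
Net charge +1.
Molecular formula: C12H17FNO2+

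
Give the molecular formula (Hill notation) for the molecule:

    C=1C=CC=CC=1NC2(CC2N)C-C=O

C11H14N2O

Heavy atoms from the SMILES: 11 C, 2 N, 1 O.
Implicit hydrogens by atom environment:
  5 × C (aromatic): 1 H each → 5
  2 × C: 2 H each → 4
  2 × C: 1 H each → 2
  1 × C: no H
  1 × C (aromatic): no H
  1 × N: 2 H
  1 × N: 1 H
  1 × O: no H
  Total hydrogens = 14.
Molecular formula: C11H14N2O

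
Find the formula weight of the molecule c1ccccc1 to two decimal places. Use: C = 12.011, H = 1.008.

78.11

Molecular formula: C6H6.
M = 6×12.011 + 6×1.008 = 78.11 g/mol.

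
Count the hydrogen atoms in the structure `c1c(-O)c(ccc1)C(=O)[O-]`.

5

Hydrogens are implicit in SMILES; fill each atom to its normal valence:
  4 × C (aromatic): 1 H each → 4
  2 × C (aromatic): no H
  1 × C: no H
  1 × O: 1 H
  1 × O: no H
  1 × O (charge -1): no H
  Total hydrogens = 5.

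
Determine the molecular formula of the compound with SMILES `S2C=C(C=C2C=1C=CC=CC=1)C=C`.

Heavy atoms from the SMILES: 12 C, 1 S.
Implicit hydrogens by atom environment:
  7 × C (aromatic): 1 H each → 7
  3 × C (aromatic): no H
  1 × C: 2 H
  1 × C: 1 H
  1 × S (aromatic): no H
  Total hydrogens = 10.
Molecular formula: C12H10S

C12H10S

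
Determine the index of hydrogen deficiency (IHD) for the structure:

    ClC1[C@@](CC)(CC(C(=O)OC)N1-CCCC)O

Molecular formula from the SMILES: C12H22ClNO3.
DoU = (2C + 2 + N − H − X)/2 = (2·12 + 2 + 1 − 22 − 1)/2 = 4/2 = 2.
(Structurally: 1 ring(s) + 1 π bond(s) = 2.)

2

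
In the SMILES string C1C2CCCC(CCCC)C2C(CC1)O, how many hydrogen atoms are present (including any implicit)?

Hydrogens are implicit in SMILES; fill each atom to its normal valence:
  9 × C: 2 H each → 18
  4 × C: 1 H each → 4
  1 × C: 3 H
  1 × O: 1 H
  Total hydrogens = 26.

26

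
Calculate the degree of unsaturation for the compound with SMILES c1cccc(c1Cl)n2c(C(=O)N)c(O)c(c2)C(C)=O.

Molecular formula from the SMILES: C13H11ClN2O3.
DoU = (2C + 2 + N − H − X)/2 = (2·13 + 2 + 2 − 11 − 1)/2 = 18/2 = 9.
(Structurally: 2 ring(s) + 7 π bond(s) = 9.)

9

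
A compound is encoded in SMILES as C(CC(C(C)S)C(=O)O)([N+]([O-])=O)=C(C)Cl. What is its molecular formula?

Heavy atoms from the SMILES: 8 C, 1 Cl, 1 N, 4 O, 1 S.
Implicit hydrogens by atom environment:
  3 × C: no H
  2 × C: 3 H each → 6
  2 × C: 1 H each → 2
  2 × O: no H
  1 × C: 2 H
  1 × Cl: no H
  1 × N (charge +1): no H
  1 × O: 1 H
  1 × O (charge -1): no H
  1 × S: 1 H
  Total hydrogens = 12.
Molecular formula: C8H12ClNO4S

C8H12ClNO4S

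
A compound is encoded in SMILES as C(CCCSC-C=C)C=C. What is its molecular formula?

C9H16S

Heavy atoms from the SMILES: 9 C, 1 S.
Implicit hydrogens by atom environment:
  7 × C: 2 H each → 14
  2 × C: 1 H each → 2
  1 × S: no H
  Total hydrogens = 16.
Molecular formula: C9H16S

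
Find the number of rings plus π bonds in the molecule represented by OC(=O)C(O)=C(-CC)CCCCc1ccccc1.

Molecular formula from the SMILES: C15H20O3.
DoU = (2C + 2 + N − H − X)/2 = (2·15 + 2 + 0 − 20 − 0)/2 = 12/2 = 6.
(Structurally: 1 ring(s) + 5 π bond(s) = 6.)

6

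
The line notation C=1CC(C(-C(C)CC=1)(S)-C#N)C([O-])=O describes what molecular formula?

C10H12NO2S-

Heavy atoms from the SMILES: 10 C, 1 N, 2 O, 1 S.
Implicit hydrogens by atom environment:
  4 × C: 1 H each → 4
  3 × C: no H
  2 × C: 2 H each → 4
  1 × C: 3 H
  1 × N: no H
  1 × O: no H
  1 × O (charge -1): no H
  1 × S: 1 H
  Total hydrogens = 12.
Net charge -1.
Molecular formula: C10H12NO2S-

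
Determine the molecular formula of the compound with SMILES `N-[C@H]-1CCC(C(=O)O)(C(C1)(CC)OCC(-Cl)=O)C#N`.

C12H17ClN2O4

Heavy atoms from the SMILES: 12 C, 1 Cl, 2 N, 4 O.
Implicit hydrogens by atom environment:
  5 × C: 2 H each → 10
  5 × C: no H
  3 × O: no H
  1 × C: 3 H
  1 × C: 1 H
  1 × Cl: no H
  1 × N: 2 H
  1 × N: no H
  1 × O: 1 H
  Total hydrogens = 17.
Molecular formula: C12H17ClN2O4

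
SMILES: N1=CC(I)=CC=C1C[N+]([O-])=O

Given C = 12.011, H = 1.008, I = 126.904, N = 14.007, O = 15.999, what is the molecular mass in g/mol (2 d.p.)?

264.02

Molecular formula: C6H5IN2O2.
M = 6×12.011 + 5×1.008 + 1×126.904 + 2×14.007 + 2×15.999 = 264.02 g/mol.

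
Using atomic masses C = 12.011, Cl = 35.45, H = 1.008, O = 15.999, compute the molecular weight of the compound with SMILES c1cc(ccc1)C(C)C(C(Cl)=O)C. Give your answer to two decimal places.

Molecular formula: C11H13ClO.
M = 11×12.011 + 1×35.45 + 13×1.008 + 1×15.999 = 196.67 g/mol.

196.67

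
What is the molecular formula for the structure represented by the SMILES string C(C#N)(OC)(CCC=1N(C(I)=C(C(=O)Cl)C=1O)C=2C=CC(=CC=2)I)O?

Heavy atoms from the SMILES: 16 C, 1 Cl, 2 I, 2 N, 4 O.
Implicit hydrogens by atom environment:
  6 × C (aromatic): no H
  4 × C (aromatic): 1 H each → 4
  3 × C: no H
  2 × C: 2 H each → 4
  2 × I: no H
  2 × O: 1 H each → 2
  2 × O: no H
  1 × C: 3 H
  1 × Cl: no H
  1 × N (aromatic): no H
  1 × N: no H
  Total hydrogens = 13.
Molecular formula: C16H13ClI2N2O4

C16H13ClI2N2O4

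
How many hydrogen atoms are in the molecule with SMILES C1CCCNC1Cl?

Hydrogens are implicit in SMILES; fill each atom to its normal valence:
  4 × C: 2 H each → 8
  1 × C: 1 H
  1 × Cl: no H
  1 × N: 1 H
  Total hydrogens = 10.

10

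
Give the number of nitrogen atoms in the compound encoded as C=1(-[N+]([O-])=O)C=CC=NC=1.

The symbol for nitrogen appears 2 times in the SMILES.

2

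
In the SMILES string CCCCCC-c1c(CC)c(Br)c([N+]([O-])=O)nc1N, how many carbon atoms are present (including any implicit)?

The symbol for carbon appears 13 times in the SMILES. Lowercase c denotes aromatic carbon and counts toward C.

13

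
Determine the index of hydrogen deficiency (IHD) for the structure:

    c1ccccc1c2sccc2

Molecular formula from the SMILES: C10H8S.
DoU = (2C + 2 + N − H − X)/2 = (2·10 + 2 + 0 − 8 − 0)/2 = 14/2 = 7.
(Structurally: 2 ring(s) + 5 π bond(s) = 7.)

7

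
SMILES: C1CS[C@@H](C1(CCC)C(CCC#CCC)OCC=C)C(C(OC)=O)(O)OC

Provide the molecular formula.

Heavy atoms from the SMILES: 21 C, 5 O, 1 S.
Implicit hydrogens by atom environment:
  9 × C: 2 H each → 18
  5 × C: no H
  4 × C: 3 H each → 12
  4 × O: no H
  3 × C: 1 H each → 3
  1 × O: 1 H
  1 × S: no H
  Total hydrogens = 34.
Molecular formula: C21H34O5S

C21H34O5S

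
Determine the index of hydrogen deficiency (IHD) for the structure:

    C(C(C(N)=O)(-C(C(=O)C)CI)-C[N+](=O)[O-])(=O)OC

Molecular formula from the SMILES: C9H13IN2O6.
DoU = (2C + 2 + N − H − X)/2 = (2·9 + 2 + 2 − 13 − 1)/2 = 8/2 = 4.
(Structurally: 0 ring(s) + 4 π bond(s) = 4.)

4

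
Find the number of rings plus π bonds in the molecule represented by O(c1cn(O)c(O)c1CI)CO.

3

Molecular formula from the SMILES: C6H8INO4.
DoU = (2C + 2 + N − H − X)/2 = (2·6 + 2 + 1 − 8 − 1)/2 = 6/2 = 3.
(Structurally: 1 ring(s) + 2 π bond(s) = 3.)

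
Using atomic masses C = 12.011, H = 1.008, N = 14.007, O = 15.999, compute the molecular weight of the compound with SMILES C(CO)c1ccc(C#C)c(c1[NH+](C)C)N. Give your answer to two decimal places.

205.28

Molecular formula: C12H17N2O+.
M = 12×12.011 + 17×1.008 + 2×14.007 + 1×15.999 = 205.28 g/mol.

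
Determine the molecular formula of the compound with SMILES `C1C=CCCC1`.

Heavy atoms from the SMILES: 6 C.
Implicit hydrogens by atom environment:
  4 × C: 2 H each → 8
  2 × C: 1 H each → 2
  Total hydrogens = 10.
Molecular formula: C6H10

C6H10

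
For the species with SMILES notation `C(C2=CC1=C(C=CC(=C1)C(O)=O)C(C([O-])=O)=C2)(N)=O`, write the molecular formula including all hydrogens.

Heavy atoms from the SMILES: 13 C, 1 N, 5 O.
Implicit hydrogens by atom environment:
  5 × C (aromatic): 1 H each → 5
  5 × C (aromatic): no H
  3 × C: no H
  3 × O: no H
  1 × N: 2 H
  1 × O: 1 H
  1 × O (charge -1): no H
  Total hydrogens = 8.
Net charge -1.
Molecular formula: C13H8NO5-

C13H8NO5-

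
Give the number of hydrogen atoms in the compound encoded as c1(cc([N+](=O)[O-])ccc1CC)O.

9

Hydrogens are implicit in SMILES; fill each atom to its normal valence:
  3 × C (aromatic): 1 H each → 3
  3 × C (aromatic): no H
  1 × C: 3 H
  1 × C: 2 H
  1 × N (charge +1): no H
  1 × O: 1 H
  1 × O: no H
  1 × O (charge -1): no H
  Total hydrogens = 9.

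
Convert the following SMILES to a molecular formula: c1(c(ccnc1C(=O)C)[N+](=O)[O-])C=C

Heavy atoms from the SMILES: 9 C, 2 N, 3 O.
Implicit hydrogens by atom environment:
  3 × C (aromatic): no H
  2 × C (aromatic): 1 H each → 2
  2 × O: no H
  1 × C: 3 H
  1 × C: 2 H
  1 × C: 1 H
  1 × C: no H
  1 × N (aromatic): no H
  1 × N (charge +1): no H
  1 × O (charge -1): no H
  Total hydrogens = 8.
Molecular formula: C9H8N2O3

C9H8N2O3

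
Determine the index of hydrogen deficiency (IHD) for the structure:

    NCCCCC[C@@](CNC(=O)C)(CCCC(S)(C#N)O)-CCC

Molecular formula from the SMILES: C17H33N3O2S.
DoU = (2C + 2 + N − H − X)/2 = (2·17 + 2 + 3 − 33 − 0)/2 = 6/2 = 3.
(Structurally: 0 ring(s) + 3 π bond(s) = 3.)

3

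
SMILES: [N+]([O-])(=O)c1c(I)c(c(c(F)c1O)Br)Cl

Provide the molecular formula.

Heavy atoms from the SMILES: 1 Br, 6 C, 1 Cl, 1 F, 1 I, 1 N, 3 O.
Implicit hydrogens by atom environment:
  6 × C (aromatic): no H
  1 × Br: no H
  1 × Cl: no H
  1 × F: no H
  1 × I: no H
  1 × N (charge +1): no H
  1 × O: 1 H
  1 × O: no H
  1 × O (charge -1): no H
  Total hydrogens = 1.
Molecular formula: C6HBrClFINO3

C6HBrClFINO3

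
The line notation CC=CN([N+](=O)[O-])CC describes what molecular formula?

Heavy atoms from the SMILES: 5 C, 2 N, 2 O.
Implicit hydrogens by atom environment:
  2 × C: 3 H each → 6
  2 × C: 1 H each → 2
  1 × C: 2 H
  1 × N: no H
  1 × N (charge +1): no H
  1 × O: no H
  1 × O (charge -1): no H
  Total hydrogens = 10.
Molecular formula: C5H10N2O2

C5H10N2O2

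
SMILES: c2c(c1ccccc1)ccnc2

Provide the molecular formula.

Heavy atoms from the SMILES: 11 C, 1 N.
Implicit hydrogens by atom environment:
  9 × C (aromatic): 1 H each → 9
  2 × C (aromatic): no H
  1 × N (aromatic): no H
  Total hydrogens = 9.
Molecular formula: C11H9N

C11H9N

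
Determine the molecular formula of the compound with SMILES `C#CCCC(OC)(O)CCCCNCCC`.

C13H25NO2

Heavy atoms from the SMILES: 13 C, 1 N, 2 O.
Implicit hydrogens by atom environment:
  8 × C: 2 H each → 16
  2 × C: 3 H each → 6
  2 × C: no H
  1 × C: 1 H
  1 × N: 1 H
  1 × O: 1 H
  1 × O: no H
  Total hydrogens = 25.
Molecular formula: C13H25NO2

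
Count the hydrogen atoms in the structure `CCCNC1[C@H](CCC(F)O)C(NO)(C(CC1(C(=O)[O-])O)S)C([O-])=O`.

Hydrogens are implicit in SMILES; fill each atom to its normal valence:
  5 × C: 2 H each → 10
  4 × C: 1 H each → 4
  4 × C: no H
  3 × O: 1 H each → 3
  2 × N: 1 H each → 2
  2 × O: no H
  2 × O (charge -1): no H
  1 × C: 3 H
  1 × F: no H
  1 × S: 1 H
  Total hydrogens = 23.

23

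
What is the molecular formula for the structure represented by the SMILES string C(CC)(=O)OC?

C4H8O2

Heavy atoms from the SMILES: 4 C, 2 O.
Implicit hydrogens by atom environment:
  2 × C: 3 H each → 6
  2 × O: no H
  1 × C: 2 H
  1 × C: no H
  Total hydrogens = 8.
Molecular formula: C4H8O2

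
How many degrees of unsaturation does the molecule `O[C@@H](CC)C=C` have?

Molecular formula from the SMILES: C5H10O.
DoU = (2C + 2 + N − H − X)/2 = (2·5 + 2 + 0 − 10 − 0)/2 = 2/2 = 1.
(Structurally: 0 ring(s) + 1 π bond(s) = 1.)

1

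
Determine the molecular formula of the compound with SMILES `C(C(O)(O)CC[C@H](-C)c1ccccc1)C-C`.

Heavy atoms from the SMILES: 14 C, 2 O.
Implicit hydrogens by atom environment:
  5 × C (aromatic): 1 H each → 5
  4 × C: 2 H each → 8
  2 × C: 3 H each → 6
  2 × O: 1 H each → 2
  1 × C: 1 H
  1 × C: no H
  1 × C (aromatic): no H
  Total hydrogens = 22.
Molecular formula: C14H22O2

C14H22O2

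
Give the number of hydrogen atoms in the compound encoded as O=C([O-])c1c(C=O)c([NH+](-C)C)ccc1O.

Hydrogens are implicit in SMILES; fill each atom to its normal valence:
  4 × C (aromatic): no H
  2 × C: 3 H each → 6
  2 × C (aromatic): 1 H each → 2
  2 × O: no H
  1 × C: 1 H
  1 × C: no H
  1 × N (charge +1): 1 H
  1 × O: 1 H
  1 × O (charge -1): no H
  Total hydrogens = 11.

11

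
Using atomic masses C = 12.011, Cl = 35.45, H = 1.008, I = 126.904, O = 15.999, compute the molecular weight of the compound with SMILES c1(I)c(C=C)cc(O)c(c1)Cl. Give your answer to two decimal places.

280.49

Molecular formula: C8H6ClIO.
M = 8×12.011 + 1×35.45 + 6×1.008 + 1×126.904 + 1×15.999 = 280.49 g/mol.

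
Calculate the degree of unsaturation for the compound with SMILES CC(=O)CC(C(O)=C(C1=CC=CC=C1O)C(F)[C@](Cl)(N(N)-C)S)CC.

6

Molecular formula from the SMILES: C17H24ClFN2O3S.
DoU = (2C + 2 + N − H − X)/2 = (2·17 + 2 + 2 − 24 − 2)/2 = 12/2 = 6.
(Structurally: 1 ring(s) + 5 π bond(s) = 6.)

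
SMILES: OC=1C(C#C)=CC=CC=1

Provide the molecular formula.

Heavy atoms from the SMILES: 8 C, 1 O.
Implicit hydrogens by atom environment:
  4 × C (aromatic): 1 H each → 4
  2 × C (aromatic): no H
  1 × C: 1 H
  1 × C: no H
  1 × O: 1 H
  Total hydrogens = 6.
Molecular formula: C8H6O

C8H6O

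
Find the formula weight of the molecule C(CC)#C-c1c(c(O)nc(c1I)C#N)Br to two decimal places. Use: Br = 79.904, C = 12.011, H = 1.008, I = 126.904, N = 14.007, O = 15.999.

376.98

Molecular formula: C10H6BrIN2O.
M = 1×79.904 + 10×12.011 + 6×1.008 + 1×126.904 + 2×14.007 + 1×15.999 = 376.98 g/mol.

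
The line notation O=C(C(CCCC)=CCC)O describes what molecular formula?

C9H16O2

Heavy atoms from the SMILES: 9 C, 2 O.
Implicit hydrogens by atom environment:
  4 × C: 2 H each → 8
  2 × C: 3 H each → 6
  2 × C: no H
  1 × C: 1 H
  1 × O: 1 H
  1 × O: no H
  Total hydrogens = 16.
Molecular formula: C9H16O2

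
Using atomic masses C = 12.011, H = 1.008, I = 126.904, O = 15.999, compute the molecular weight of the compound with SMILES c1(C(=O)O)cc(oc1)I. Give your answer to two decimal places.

Molecular formula: C5H3IO3.
M = 5×12.011 + 3×1.008 + 1×126.904 + 3×15.999 = 237.98 g/mol.

237.98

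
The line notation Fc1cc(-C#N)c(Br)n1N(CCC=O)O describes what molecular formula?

C8H7BrFN3O2

Heavy atoms from the SMILES: 1 Br, 8 C, 1 F, 3 N, 2 O.
Implicit hydrogens by atom environment:
  3 × C (aromatic): no H
  2 × C: 2 H each → 4
  2 × N: no H
  1 × Br: no H
  1 × C (aromatic): 1 H
  1 × C: 1 H
  1 × C: no H
  1 × F: no H
  1 × N (aromatic): no H
  1 × O: 1 H
  1 × O: no H
  Total hydrogens = 7.
Molecular formula: C8H7BrFN3O2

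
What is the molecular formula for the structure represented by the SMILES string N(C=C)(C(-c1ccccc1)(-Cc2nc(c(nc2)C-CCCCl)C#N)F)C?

Heavy atoms from the SMILES: 20 C, 1 Cl, 1 F, 4 N.
Implicit hydrogens by atom environment:
  6 × C: 2 H each → 12
  6 × C (aromatic): 1 H each → 6
  4 × C (aromatic): no H
  2 × C: no H
  2 × N (aromatic): no H
  2 × N: no H
  1 × C: 3 H
  1 × C: 1 H
  1 × Cl: no H
  1 × F: no H
  Total hydrogens = 22.
Molecular formula: C20H22ClFN4

C20H22ClFN4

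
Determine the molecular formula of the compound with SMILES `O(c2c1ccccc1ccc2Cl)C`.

Heavy atoms from the SMILES: 11 C, 1 Cl, 1 O.
Implicit hydrogens by atom environment:
  6 × C (aromatic): 1 H each → 6
  4 × C (aromatic): no H
  1 × C: 3 H
  1 × Cl: no H
  1 × O: no H
  Total hydrogens = 9.
Molecular formula: C11H9ClO

C11H9ClO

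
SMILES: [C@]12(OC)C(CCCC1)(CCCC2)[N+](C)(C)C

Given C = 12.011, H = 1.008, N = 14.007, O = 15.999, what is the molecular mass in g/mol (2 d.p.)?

Molecular formula: C14H28NO+.
M = 14×12.011 + 28×1.008 + 1×14.007 + 1×15.999 = 226.38 g/mol.

226.38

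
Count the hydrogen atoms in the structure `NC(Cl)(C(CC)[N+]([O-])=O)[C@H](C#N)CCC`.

Hydrogens are implicit in SMILES; fill each atom to its normal valence:
  3 × C: 2 H each → 6
  2 × C: 3 H each → 6
  2 × C: 1 H each → 2
  2 × C: no H
  1 × Cl: no H
  1 × N: 2 H
  1 × N: no H
  1 × N (charge +1): no H
  1 × O: no H
  1 × O (charge -1): no H
  Total hydrogens = 16.

16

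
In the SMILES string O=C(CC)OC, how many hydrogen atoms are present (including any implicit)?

Hydrogens are implicit in SMILES; fill each atom to its normal valence:
  2 × C: 3 H each → 6
  2 × O: no H
  1 × C: 2 H
  1 × C: no H
  Total hydrogens = 8.

8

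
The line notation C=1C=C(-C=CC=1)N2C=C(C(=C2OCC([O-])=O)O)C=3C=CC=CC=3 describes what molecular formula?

Heavy atoms from the SMILES: 18 C, 1 N, 4 O.
Implicit hydrogens by atom environment:
  11 × C (aromatic): 1 H each → 11
  5 × C (aromatic): no H
  2 × O: no H
  1 × C: 2 H
  1 × C: no H
  1 × N (aromatic): no H
  1 × O: 1 H
  1 × O (charge -1): no H
  Total hydrogens = 14.
Net charge -1.
Molecular formula: C18H14NO4-

C18H14NO4-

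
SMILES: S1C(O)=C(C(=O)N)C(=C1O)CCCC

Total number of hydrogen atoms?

Hydrogens are implicit in SMILES; fill each atom to its normal valence:
  4 × C (aromatic): no H
  3 × C: 2 H each → 6
  2 × O: 1 H each → 2
  1 × C: 3 H
  1 × C: no H
  1 × N: 2 H
  1 × O: no H
  1 × S (aromatic): no H
  Total hydrogens = 13.

13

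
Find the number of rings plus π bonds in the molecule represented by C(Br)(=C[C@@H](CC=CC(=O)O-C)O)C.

3

Molecular formula from the SMILES: C9H13BrO3.
DoU = (2C + 2 + N − H − X)/2 = (2·9 + 2 + 0 − 13 − 1)/2 = 6/2 = 3.
(Structurally: 0 ring(s) + 3 π bond(s) = 3.)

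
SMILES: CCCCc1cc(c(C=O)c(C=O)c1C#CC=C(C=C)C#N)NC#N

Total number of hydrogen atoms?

Hydrogens are implicit in SMILES; fill each atom to its normal valence:
  5 × C (aromatic): no H
  5 × C: no H
  4 × C: 2 H each → 8
  4 × C: 1 H each → 4
  2 × N: no H
  2 × O: no H
  1 × C: 3 H
  1 × C (aromatic): 1 H
  1 × N: 1 H
  Total hydrogens = 17.

17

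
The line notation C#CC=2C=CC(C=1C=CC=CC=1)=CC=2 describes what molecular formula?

C14H10

Heavy atoms from the SMILES: 14 C.
Implicit hydrogens by atom environment:
  9 × C (aromatic): 1 H each → 9
  3 × C (aromatic): no H
  1 × C: 1 H
  1 × C: no H
  Total hydrogens = 10.
Molecular formula: C14H10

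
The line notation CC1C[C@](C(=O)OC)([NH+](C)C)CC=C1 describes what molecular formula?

C11H20NO2+

Heavy atoms from the SMILES: 11 C, 1 N, 2 O.
Implicit hydrogens by atom environment:
  4 × C: 3 H each → 12
  3 × C: 1 H each → 3
  2 × C: 2 H each → 4
  2 × C: no H
  2 × O: no H
  1 × N (charge +1): 1 H
  Total hydrogens = 20.
Net charge +1.
Molecular formula: C11H20NO2+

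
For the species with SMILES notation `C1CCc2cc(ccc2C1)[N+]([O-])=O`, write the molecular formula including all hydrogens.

Heavy atoms from the SMILES: 10 C, 1 N, 2 O.
Implicit hydrogens by atom environment:
  4 × C: 2 H each → 8
  3 × C (aromatic): 1 H each → 3
  3 × C (aromatic): no H
  1 × N (charge +1): no H
  1 × O: no H
  1 × O (charge -1): no H
  Total hydrogens = 11.
Molecular formula: C10H11NO2

C10H11NO2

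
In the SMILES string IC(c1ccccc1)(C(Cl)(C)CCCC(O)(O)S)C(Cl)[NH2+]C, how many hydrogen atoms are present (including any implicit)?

Hydrogens are implicit in SMILES; fill each atom to its normal valence:
  5 × C (aromatic): 1 H each → 5
  3 × C: 2 H each → 6
  3 × C: no H
  2 × C: 3 H each → 6
  2 × Cl: no H
  2 × O: 1 H each → 2
  1 × C: 1 H
  1 × C (aromatic): no H
  1 × I: no H
  1 × N (charge +1): 2 H
  1 × S: 1 H
  Total hydrogens = 23.

23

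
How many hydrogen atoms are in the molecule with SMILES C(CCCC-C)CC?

Hydrogens are implicit in SMILES; fill each atom to its normal valence:
  6 × C: 2 H each → 12
  2 × C: 3 H each → 6
  Total hydrogens = 18.

18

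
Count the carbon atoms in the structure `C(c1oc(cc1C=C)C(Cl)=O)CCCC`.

12

The symbol for carbon appears 12 times in the SMILES. Lowercase c denotes aromatic carbon and counts toward C.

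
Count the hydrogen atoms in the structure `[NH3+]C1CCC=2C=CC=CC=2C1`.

14

Hydrogens are implicit in SMILES; fill each atom to its normal valence:
  4 × C (aromatic): 1 H each → 4
  3 × C: 2 H each → 6
  2 × C (aromatic): no H
  1 × C: 1 H
  1 × N (charge +1): 3 H
  Total hydrogens = 14.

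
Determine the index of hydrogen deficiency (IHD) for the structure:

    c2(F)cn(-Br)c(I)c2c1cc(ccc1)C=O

Molecular formula from the SMILES: C11H6BrFINO.
DoU = (2C + 2 + N − H − X)/2 = (2·11 + 2 + 1 − 6 − 3)/2 = 16/2 = 8.
(Structurally: 2 ring(s) + 6 π bond(s) = 8.)

8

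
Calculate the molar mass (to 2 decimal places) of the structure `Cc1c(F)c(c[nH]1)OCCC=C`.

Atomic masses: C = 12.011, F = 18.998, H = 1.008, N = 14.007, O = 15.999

169.20

Molecular formula: C9H12FNO.
M = 9×12.011 + 1×18.998 + 12×1.008 + 1×14.007 + 1×15.999 = 169.20 g/mol.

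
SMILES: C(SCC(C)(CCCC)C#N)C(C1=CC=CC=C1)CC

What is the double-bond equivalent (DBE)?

Molecular formula from the SMILES: C18H27NS.
DoU = (2C + 2 + N − H − X)/2 = (2·18 + 2 + 1 − 27 − 0)/2 = 12/2 = 6.
(Structurally: 1 ring(s) + 5 π bond(s) = 6.)

6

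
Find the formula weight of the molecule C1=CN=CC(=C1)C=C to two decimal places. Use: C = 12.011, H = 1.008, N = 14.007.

105.14

Molecular formula: C7H7N.
M = 7×12.011 + 7×1.008 + 1×14.007 = 105.14 g/mol.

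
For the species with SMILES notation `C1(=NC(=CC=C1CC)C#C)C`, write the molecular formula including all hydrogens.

C10H11N

Heavy atoms from the SMILES: 10 C, 1 N.
Implicit hydrogens by atom environment:
  3 × C (aromatic): no H
  2 × C: 3 H each → 6
  2 × C (aromatic): 1 H each → 2
  1 × C: 2 H
  1 × C: 1 H
  1 × C: no H
  1 × N (aromatic): no H
  Total hydrogens = 11.
Molecular formula: C10H11N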